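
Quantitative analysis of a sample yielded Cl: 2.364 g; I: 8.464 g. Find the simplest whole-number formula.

ClI

Moles — Cl: 2.364 / 35.45 = 0.06669 mol; I: 8.464 / 126.90 = 0.0667 mol
Ratios (÷ 0.06669): Cl 1.000, I 1.000
≈ 1:1 → ClI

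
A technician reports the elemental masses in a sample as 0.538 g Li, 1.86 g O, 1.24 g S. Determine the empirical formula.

Moles — Li: 0.538 / 6.94 = 0.07752 mol; O: 1.86 / 16.00 = 0.1163 mol; S: 1.24 / 32.07 = 0.03867 mol
Smallest is S at 0.03867 mol; normalising gives Li 2.005, O 3.007, S 1.000
→ Li2O3S

Li2O3S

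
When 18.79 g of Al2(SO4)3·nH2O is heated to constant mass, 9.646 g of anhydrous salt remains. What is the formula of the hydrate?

Al2(SO4)3·18H2O

Mass of water lost = 18.79 − 9.646 = 9.144 g → 9.144 / 18.02 = 0.5074 mol H2O
Molar mass of Al2(SO4)3 = 342.17 g/mol → mol Al2(SO4)3 = 9.646 / 342.17 = 0.02819
n = 0.5074 / 0.02819 = 18.00 ≈ 18 → Al2(SO4)3·18H2O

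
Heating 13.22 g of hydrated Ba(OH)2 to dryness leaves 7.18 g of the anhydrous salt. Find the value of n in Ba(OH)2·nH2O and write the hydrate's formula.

Ba(OH)2·8H2O

Mass of water lost = 13.22 − 7.18 = 6.04 g → 6.04 / 18.02 = 0.3352 mol H2O
Molar mass of Ba(OH)2 = 171.35 g/mol → mol Ba(OH)2 = 7.18 / 171.35 = 0.0419
n = 0.3352 / 0.0419 = 8.00 ≈ 8 → Ba(OH)2·8H2O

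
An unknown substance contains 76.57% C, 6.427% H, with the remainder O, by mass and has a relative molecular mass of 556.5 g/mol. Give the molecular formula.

C36H36O6

Assume 100 g: 76.57 g C, 6.427 g H, 17.003 g O.
C: 76.57 g ÷ 12.01 g/mol = 6.376 mol
H: 6.427 g ÷ 1.008 g/mol = 6.376 mol
O: 17.003 g ÷ 16.00 g/mol = 1.063 mol
Ratios (÷ 1.063): C 5.999, H 6.000, O 1.000
Ratio ≈ 6:6:1, so the empirical formula is C6H6O
Empirical-formula mass = 94.11 g/mol
n = 556.5 / 94.11 = 5.91 ≈ 6
Molecular formula = (C6H6O)×6 = C36H36O6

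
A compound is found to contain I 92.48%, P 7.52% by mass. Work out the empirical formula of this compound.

I3P

Assume 100 g: 92.48 g I, 7.52 g P.
I: 92.48 g ÷ 126.90 g/mol = 0.7288 mol
P: 7.52 g ÷ 30.97 g/mol = 0.2428 mol
Divide by the smallest (0.2428 mol P): I 3.001, P 1.000
≈ 3:1 → I3P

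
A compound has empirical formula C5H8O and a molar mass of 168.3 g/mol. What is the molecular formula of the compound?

Empirical-formula mass = 84.11 g/mol
n = 168.3 / 84.11 = 2.00 ≈ 2
Molecular formula = (C5H8O)2 = C10H16O2

C10H16O2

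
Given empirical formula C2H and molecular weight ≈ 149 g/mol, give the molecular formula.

C12H6

Empirical-formula mass = 25.03 g/mol
n = 149 / 25.03 = 5.95 ≈ 6
Molecular formula = (C2H)6 = C12H6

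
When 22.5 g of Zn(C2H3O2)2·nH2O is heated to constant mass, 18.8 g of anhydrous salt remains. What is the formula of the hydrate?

Mass of water lost = 22.5 − 18.8 = 3.7 g → 3.7 / 18.02 = 0.2053 mol H2O
Molar mass of Zn(C2H3O2)2 = 183.47 g/mol → mol Zn(C2H3O2)2 = 18.8 / 183.47 = 0.1025
n = 0.2053 / 0.1025 = 2.00 ≈ 2 → Zn(C2H3O2)2·2H2O

Zn(C2H3O2)2·2H2O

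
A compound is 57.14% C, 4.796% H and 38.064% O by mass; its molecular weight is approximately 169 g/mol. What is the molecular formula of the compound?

Assume 100 g: 57.14 g C, 4.796 g H, 38.064 g O.
C: 57.14 g ÷ 12.01 g/mol = 4.758 mol
H: 4.796 g ÷ 1.008 g/mol = 4.758 mol
O: 38.064 g ÷ 16.00 g/mol = 2.379 mol
Smallest is O at 2.379 mol; normalising gives C 2.000, H 2.000, O 1.000
→ C2H2O
Empirical-formula mass = 42.04 g/mol
n = 169 / 42.04 = 4.02 ≈ 4
Molecular formula = (C2H2O)×4 = C8H8O4

C8H8O4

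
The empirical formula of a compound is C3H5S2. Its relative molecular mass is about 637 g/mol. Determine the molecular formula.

C18H30S12

Empirical-formula mass = 105.21 g/mol
n = 637 / 105.21 = 6.05 ≈ 6
Molecular formula = (C3H5S2)6 = C18H30S12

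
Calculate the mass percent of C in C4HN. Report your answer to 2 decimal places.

76.18%

Molar mass = 4(12.01) + 1(1.008) + 1(14.01) = 63.058 g/mol
Mass of C per mole = 4 × 12.01 = 48.040 g
% C = 48.040 / 63.058 × 100 = 76.18%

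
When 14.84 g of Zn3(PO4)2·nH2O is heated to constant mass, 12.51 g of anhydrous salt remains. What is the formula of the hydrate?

Zn3(PO4)2·4H2O

Mass of water lost = 14.84 − 12.51 = 2.33 g → 2.33 / 18.02 = 0.1293 mol H2O
Molar mass of Zn3(PO4)2 = 386.08 g/mol → mol Zn3(PO4)2 = 12.51 / 386.08 = 0.0324
n = 0.1293 / 0.0324 = 3.99 ≈ 4 → Zn3(PO4)2·4H2O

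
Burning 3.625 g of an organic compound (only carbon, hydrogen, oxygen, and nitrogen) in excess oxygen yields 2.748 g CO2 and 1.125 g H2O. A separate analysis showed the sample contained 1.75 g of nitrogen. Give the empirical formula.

CH2N2O

mol C = 2.748 / 44.01 = 0.06244; mass C = 0.06244 × 12.01 = 0.7499 g
mol H = 2 × (1.125 / 18.02) = 0.1249; mass H = 0.1249 × 1.008 = 0.1259 g
mol N = 1.75 / 14.01 = 0.1249
mass O = 3.625 − (2.626) = 0.9992 g → mol O = 0.06245
Smallest is C at 0.06244 mol; normalising gives C 1.000, H 2.000, N 2.000, O 1.000
≈ 1:2:2:1 → CH2N2O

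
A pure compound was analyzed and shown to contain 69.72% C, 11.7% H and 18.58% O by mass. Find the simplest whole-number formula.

Assume 100 g: 69.72 g C, 11.7 g H, 18.58 g O.
n(C) = 69.72/12.01 = 5.805, n(H) = 11.7/1.008 = 11.61, n(O) = 18.58/16.00 = 1.161
Ratios (÷ 1.161): C 4.999, H 9.995, O 1.000
Ratio ≈ 5:10:1, so the empirical formula is C5H10O

C5H10O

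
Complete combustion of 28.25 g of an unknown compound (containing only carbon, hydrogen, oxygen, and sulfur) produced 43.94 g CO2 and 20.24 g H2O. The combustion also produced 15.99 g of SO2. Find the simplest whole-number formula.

C8H18O3S2

mol C = 43.94 / 44.01 = 0.9984; mass C = 0.9984 × 12.01 = 11.99 g
mol H = 2 × (20.24 / 18.02) = 2.246; mass H = 2.246 × 1.008 = 2.264 g
mol S = 15.99 / 64.07 = 0.2496; mass S = 8.004 g
mass O = 28.25 − (22.26) = 5.991 g → mol O = 0.3744
Smallest is S at 0.2496 mol; normalising gives C 4.001, H 9.001, O 1.500, S 1.000
×2: C 8.00, H 18.00, O 3.00, S 2.00 → C8H18O3S2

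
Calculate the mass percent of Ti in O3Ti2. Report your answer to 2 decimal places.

Molar mass = 3(16.00) + 2(47.87) = 143.740 g/mol
Mass of Ti per mole = 2 × 47.87 = 95.740 g
% Ti = 95.740 / 143.740 × 100 = 66.61%

66.61%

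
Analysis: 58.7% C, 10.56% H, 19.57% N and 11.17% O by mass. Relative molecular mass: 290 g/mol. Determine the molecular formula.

Assume 100 g: 58.7 g C, 10.56 g H, 19.57 g N, 11.17 g O.
Moles — C: 58.7 / 12.01 = 4.888 mol; H: 10.56 / 1.008 = 10.48 mol; N: 19.57 / 14.01 = 1.397 mol; O: 11.17 / 16.00 = 0.6981 mol
Smallest is O at 0.6981 mol; normalising gives C 7.001, H 15.006, N 2.001, O 1.000
Ratio ≈ 7:15:2:1, so the empirical formula is C7H15N2O
Empirical-formula mass = 143.21 g/mol
n = 290 / 143.21 = 2.02 ≈ 2
Molecular formula = (C7H15N2O)×2 = C14H30N4O2

C14H30N4O2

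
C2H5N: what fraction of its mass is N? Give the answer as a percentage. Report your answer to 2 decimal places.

32.53%

Molar mass = 2(12.01) + 5(1.008) + 1(14.01) = 43.070 g/mol
Mass of N per mole = 1 × 14.01 = 14.010 g
% N = 14.010 / 43.070 × 100 = 32.53%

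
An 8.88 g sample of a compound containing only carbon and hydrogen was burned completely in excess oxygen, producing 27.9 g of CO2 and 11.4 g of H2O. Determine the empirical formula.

CH2

mol C = 27.9 / 44.01 = 0.6339; mass C = 0.6339 × 12.01 = 7.614 g
mol H = 2 × (11.4 / 18.02) = 1.265; mass H = 1.265 × 1.008 = 1.275 g
Smallest is C at 0.6339 mol; normalising gives C 1.000, H 1.996
→ CH2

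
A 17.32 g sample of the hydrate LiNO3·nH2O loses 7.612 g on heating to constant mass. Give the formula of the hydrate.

Mass of anhydrous LiNO3 = 17.32 − 7.612 = 9.708 g
mol H2O = 7.612 / 18.02 = 0.4224
Molar mass of LiNO3 = 68.95 g/mol → mol LiNO3 = 9.708 / 68.95 = 0.1408
n = 0.4224 / 0.1408 = 3.00 ≈ 3 → LiNO3·3H2O

LiNO3·3H2O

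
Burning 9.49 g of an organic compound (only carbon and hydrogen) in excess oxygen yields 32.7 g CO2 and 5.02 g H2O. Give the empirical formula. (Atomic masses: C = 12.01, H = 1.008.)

mol C = 32.7 / 44.01 = 0.7430; mass C = 0.7430 × 12.01 = 8.924 g
mol H = 2 × (5.02 / 18.02) = 0.5572; mass H = 0.5572 × 1.008 = 0.5616 g
Ratios (÷ 0.5572): C 1.334, H 1.000
×3: C 4.00, H 3.00 → C4H3

C4H3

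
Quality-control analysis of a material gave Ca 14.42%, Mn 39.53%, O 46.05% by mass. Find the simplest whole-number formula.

CaMn2O8

Assume 100 g: 14.42 g Ca, 39.53 g Mn, 46.05 g O.
Moles — Ca: 14.42 / 40.08 = 0.3598 mol; Mn: 39.53 / 54.94 = 0.7195 mol; O: 46.05 / 16.00 = 2.878 mol
Divide by the smallest (0.3598 mol Ca): Ca 1.000, Mn 2.000, O 8.000
Ratio ≈ 1:2:8, so the empirical formula is CaMn2O8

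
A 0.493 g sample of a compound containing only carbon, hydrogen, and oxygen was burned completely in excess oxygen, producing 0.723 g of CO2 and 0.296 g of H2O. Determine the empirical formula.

mol C = 0.723 / 44.01 = 0.01643; mass C = 0.01643 × 12.01 = 0.1973 g
mol H = 2 × (0.296 / 18.02) = 0.03285; mass H = 0.03285 × 1.008 = 0.03312 g
mass O = 0.493 − (0.2304) = 0.2626 g → mol O = 0.01641
Ratios (÷ 0.01641): C 1.001, H 2.002, O 1.000
≈ 1:2:1 → CH2O

CH2O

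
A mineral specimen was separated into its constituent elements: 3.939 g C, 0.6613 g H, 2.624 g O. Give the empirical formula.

C2H4O

C: 3.939 g ÷ 12.01 g/mol = 0.328 mol
H: 0.6613 g ÷ 1.008 g/mol = 0.6561 mol
O: 2.624 g ÷ 16.00 g/mol = 0.164 mol
Divide by the smallest (0.164 mol O): C 2.000, H 4.000, O 1.000
→ C2H4O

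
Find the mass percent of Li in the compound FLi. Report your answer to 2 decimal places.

Molar mass = 1(19.00) + 1(6.94) = 25.940 g/mol
Mass of Li per mole = 1 × 6.94 = 6.940 g
% Li = 6.940 / 25.940 × 100 = 26.75%

26.75%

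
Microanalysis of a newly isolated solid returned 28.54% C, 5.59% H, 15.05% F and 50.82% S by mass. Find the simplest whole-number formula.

C3H7FS2

Assume 100 g: 28.54 g C, 5.59 g H, 15.05 g F, 50.82 g S.
n(C) = 28.54/12.01 = 2.376, n(H) = 5.59/1.008 = 5.546, n(F) = 15.05/19.00 = 0.7921, n(S) = 50.82/32.07 = 1.585
Divide by the smallest (0.7921 mol F): C 3.000, H 7.001, F 1.000, S 2.001
≈ 3:7:1:2 → C3H7FS2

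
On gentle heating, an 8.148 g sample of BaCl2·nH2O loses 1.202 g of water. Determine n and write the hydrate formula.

Mass of anhydrous BaCl2 = 8.148 − 1.202 = 6.946 g
mol H2O = 1.202 / 18.02 = 0.0667
Molar mass of BaCl2 = 208.23 g/mol → mol BaCl2 = 6.946 / 208.23 = 0.03336
n = 0.0667 / 0.03336 = 2.00 ≈ 2 → BaCl2·2H2O

BaCl2·2H2O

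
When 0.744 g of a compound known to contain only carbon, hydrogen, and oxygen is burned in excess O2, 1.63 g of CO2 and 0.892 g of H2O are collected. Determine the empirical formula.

C3H8O

mol C = 1.63 / 44.01 = 0.03704; mass C = 0.03704 × 12.01 = 0.4448 g
mol H = 2 × (0.892 / 18.02) = 0.09900; mass H = 0.09900 × 1.008 = 0.09979 g
mass O = 0.744 − (0.5446) = 0.1994 g → mol O = 0.01246
Ratios (÷ 0.01246): C 2.972, H 7.944, O 1.000
Ratio ≈ 3:8:1, so the empirical formula is C3H8O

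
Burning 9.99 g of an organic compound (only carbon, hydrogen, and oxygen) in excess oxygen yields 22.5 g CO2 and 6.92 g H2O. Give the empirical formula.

mol C = 22.5 / 44.01 = 0.5112; mass C = 0.5112 × 12.01 = 6.140 g
mol H = 2 × (6.92 / 18.02) = 0.7680; mass H = 0.7680 × 1.008 = 0.7742 g
mass O = 9.99 − (6.914) = 3.076 g → mol O = 0.1922
Ratios (÷ 0.1922): C 2.660, H 3.995, O 1.000
Scaling by 3: C 7.98, H 11.99, O 3.00 → C8H12O3

C8H12O3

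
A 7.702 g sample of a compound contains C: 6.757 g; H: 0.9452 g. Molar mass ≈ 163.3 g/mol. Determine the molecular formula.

C12H20

C: 6.757 g ÷ 12.01 g/mol = 0.5626 mol
H: 0.9452 g ÷ 1.008 g/mol = 0.9377 mol
Smallest is C at 0.5626 mol; normalising gives C 1.000, H 1.667
×3: C 3.00, H 5.00 → C3H5
Empirical-formula mass = 41.07 g/mol
n = 163.3 / 41.07 = 3.98 ≈ 4
Molecular formula = (C3H5)×4 = C12H20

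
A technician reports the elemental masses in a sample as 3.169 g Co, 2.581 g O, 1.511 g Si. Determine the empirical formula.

CoO3Si

Moles — Co: 3.169 / 58.93 = 0.05378 mol; O: 2.581 / 16.00 = 0.1613 mol; Si: 1.511 / 28.09 = 0.05379 mol
Divide by the smallest (0.05378 mol Co): Co 1.000, O 3.000, Si 1.000
→ CoO3Si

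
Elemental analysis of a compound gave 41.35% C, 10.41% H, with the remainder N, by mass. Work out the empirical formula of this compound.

CH3N

Assume 100 g: 41.35 g C, 10.41 g H, 48.24 g N.
C: 41.35 g ÷ 12.01 g/mol = 3.443 mol
H: 10.41 g ÷ 1.008 g/mol = 10.33 mol
N: 48.24 g ÷ 14.01 g/mol = 3.443 mol
Divide by the smallest (3.443 mol C): C 1.000, H 3.000, N 1.000
→ CH3N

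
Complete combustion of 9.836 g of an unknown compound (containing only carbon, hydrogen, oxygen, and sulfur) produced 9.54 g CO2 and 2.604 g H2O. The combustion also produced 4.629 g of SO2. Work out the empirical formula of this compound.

C3H4O4S

mol C = 9.54 / 44.01 = 0.2168; mass C = 0.2168 × 12.01 = 2.603 g
mol H = 2 × (2.604 / 18.02) = 0.2890; mass H = 0.2890 × 1.008 = 0.2913 g
mol S = 4.629 / 64.07 = 0.07225; mass S = 2.317 g
mass O = 9.836 − (5.212) = 4.624 g → mol O = 0.2890
Smallest is S at 0.07225 mol; normalising gives C 3.000, H 4.000, O 4.000, S 1.000
Ratio ≈ 3:4:4:1, so the empirical formula is C3H4O4S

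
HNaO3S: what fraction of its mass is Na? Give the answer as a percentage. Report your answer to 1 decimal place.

22.1%

Molar mass = 1(1.008) + 1(22.99) + 3(16.00) + 1(32.07) = 104.068 g/mol
Mass of Na per mole = 1 × 22.99 = 22.990 g
% Na = 22.990 / 104.068 × 100 = 22.1%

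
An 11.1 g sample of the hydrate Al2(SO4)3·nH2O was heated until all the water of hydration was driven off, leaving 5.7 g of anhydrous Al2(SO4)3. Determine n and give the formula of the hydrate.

Al2(SO4)3·18H2O

Mass of water lost = 11.1 − 5.7 = 5.4 g → 5.4 / 18.02 = 0.2997 mol H2O
Molar mass of Al2(SO4)3 = 342.17 g/mol → mol Al2(SO4)3 = 5.7 / 342.17 = 0.01666
n = 0.2997 / 0.01666 = 17.99 ≈ 18 → Al2(SO4)3·18H2O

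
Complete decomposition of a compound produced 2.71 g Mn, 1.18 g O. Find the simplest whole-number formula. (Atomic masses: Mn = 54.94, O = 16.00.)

Moles — Mn: 2.71 / 54.94 = 0.04933 mol; O: 1.18 / 16.00 = 0.07375 mol
Divide by the smallest (0.04933 mol Mn): Mn 1.000, O 1.495
Scaling by 2: Mn 2.00, O 2.99 → Mn2O3

Mn2O3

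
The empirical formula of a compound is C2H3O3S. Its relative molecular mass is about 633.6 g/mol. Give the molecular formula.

Empirical-formula mass = 107.11 g/mol
n = 633.6 / 107.11 = 5.92 ≈ 6
Molecular formula = (C2H3O3S)6 = C12H18O18S6

C12H18O18S6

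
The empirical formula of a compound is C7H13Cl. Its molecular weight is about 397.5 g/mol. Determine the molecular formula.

C21H39Cl3

Empirical-formula mass = 132.62 g/mol
n = 397.5 / 132.62 = 3.00 ≈ 3
Molecular formula = (C7H13Cl)3 = C21H39Cl3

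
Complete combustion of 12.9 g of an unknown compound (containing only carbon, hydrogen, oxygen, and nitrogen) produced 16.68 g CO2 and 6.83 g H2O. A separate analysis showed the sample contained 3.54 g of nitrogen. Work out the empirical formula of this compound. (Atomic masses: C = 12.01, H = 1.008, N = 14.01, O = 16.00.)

C3H6N2O2

mol C = 16.68 / 44.01 = 0.3790; mass C = 0.3790 × 12.01 = 4.552 g
mol H = 2 × (6.83 / 18.02) = 0.7580; mass H = 0.7580 × 1.008 = 0.7641 g
mol N = 3.54 / 14.01 = 0.2527
mass O = 12.9 − (8.856) = 4.044 g → mol O = 0.2528
Smallest is N at 0.2527 mol; normalising gives C 1.500, H 3.000, N 1.000, O 1.000
×2: C 3.00, H 6.00, N 2.00, O 2.00 → C3H6N2O2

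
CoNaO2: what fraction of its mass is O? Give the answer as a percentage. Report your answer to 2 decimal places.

Molar mass = 1(58.93) + 1(22.99) + 2(16.00) = 113.920 g/mol
Mass of O per mole = 2 × 16.00 = 32.000 g
% O = 32.000 / 113.920 × 100 = 28.09%

28.09%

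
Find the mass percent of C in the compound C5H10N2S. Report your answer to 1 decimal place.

Molar mass = 5(12.01) + 10(1.008) + 2(14.01) + 1(32.07) = 130.220 g/mol
Mass of C per mole = 5 × 12.01 = 60.050 g
% C = 60.050 / 130.220 × 100 = 46.1%

46.1%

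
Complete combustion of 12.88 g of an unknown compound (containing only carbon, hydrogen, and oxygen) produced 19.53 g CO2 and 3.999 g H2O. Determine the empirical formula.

mol C = 19.53 / 44.01 = 0.4438; mass C = 0.4438 × 12.01 = 5.330 g
mol H = 2 × (3.999 / 18.02) = 0.4438; mass H = 0.4438 × 1.008 = 0.4474 g
mass O = 12.88 − (5.777) = 7.103 g → mol O = 0.4439
Smallest is C at 0.4438 mol; normalising gives C 1.000, H 1.000, O 1.000
→ CHO

CHO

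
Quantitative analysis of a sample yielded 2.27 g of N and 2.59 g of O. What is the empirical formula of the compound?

N: 2.27 g ÷ 14.01 g/mol = 0.162 mol
O: 2.59 g ÷ 16.00 g/mol = 0.1619 mol
Divide by the smallest (0.1619 mol O): N 1.001, O 1.000
≈ 1:1 → NO

NO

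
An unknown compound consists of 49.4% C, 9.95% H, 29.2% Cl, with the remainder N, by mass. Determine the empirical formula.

C5H12ClN

Assume 100 g: 49.4 g C, 9.95 g H, 29.2 g Cl, 11.45 g N.
C: 49.4 g ÷ 12.01 g/mol = 4.113 mol
H: 9.95 g ÷ 1.008 g/mol = 9.871 mol
Cl: 29.2 g ÷ 35.45 g/mol = 0.8237 mol
N: 11.45 g ÷ 14.01 g/mol = 0.8173 mol
Ratios (÷ 0.8173): C 5.033, H 12.078, Cl 1.008, N 1.000
→ C5H12ClN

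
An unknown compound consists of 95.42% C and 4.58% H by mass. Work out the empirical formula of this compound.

C7H4

Assume 100 g: 95.42 g C, 4.58 g H.
C: 95.42 g ÷ 12.01 g/mol = 7.945 mol
H: 4.58 g ÷ 1.008 g/mol = 4.544 mol
Smallest is H at 4.544 mol; normalising gives C 1.749, H 1.000
Multiply by 4: C 6.99, H 4.00 → C7H4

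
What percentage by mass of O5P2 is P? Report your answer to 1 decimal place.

43.6%

Molar mass = 5(16.00) + 2(30.97) = 141.940 g/mol
Mass of P per mole = 2 × 30.97 = 61.940 g
% P = 61.940 / 141.940 × 100 = 43.6%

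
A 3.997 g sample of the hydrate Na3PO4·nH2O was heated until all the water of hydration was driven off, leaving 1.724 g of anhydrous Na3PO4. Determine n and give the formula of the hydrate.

Mass of water lost = 3.997 − 1.724 = 2.273 g → 2.273 / 18.02 = 0.1261 mol H2O
Molar mass of Na3PO4 = 163.94 g/mol → mol Na3PO4 = 1.724 / 163.94 = 0.01052
n = 0.1261 / 0.01052 = 11.99 ≈ 12 → Na3PO4·12H2O

Na3PO4·12H2O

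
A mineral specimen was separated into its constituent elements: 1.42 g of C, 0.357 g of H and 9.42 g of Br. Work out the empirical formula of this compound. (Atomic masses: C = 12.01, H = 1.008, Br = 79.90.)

n(C) = 1.42/12.01 = 0.1182, n(H) = 0.357/1.008 = 0.3542, n(Br) = 9.42/79.90 = 0.1179
Smallest is Br at 0.1179 mol; normalising gives C 1.003, H 3.004, Br 1.000
Ratio ≈ 1:3:1, so the empirical formula is CH3Br

CH3Br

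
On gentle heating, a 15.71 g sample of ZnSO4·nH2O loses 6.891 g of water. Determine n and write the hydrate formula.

Mass of anhydrous ZnSO4 = 15.71 − 6.891 = 8.819 g
mol H2O = 6.891 / 18.02 = 0.3824
Molar mass of ZnSO4 = 161.45 g/mol → mol ZnSO4 = 8.819 / 161.45 = 0.05462
n = 0.3824 / 0.05462 = 7.00 ≈ 7 → ZnSO4·7H2O

ZnSO4·7H2O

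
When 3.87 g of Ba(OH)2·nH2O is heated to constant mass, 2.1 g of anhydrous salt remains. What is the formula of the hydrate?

Ba(OH)2·8H2O

Mass of water lost = 3.87 − 2.1 = 1.77 g → 1.77 / 18.02 = 0.09822 mol H2O
Molar mass of Ba(OH)2 = 171.35 g/mol → mol Ba(OH)2 = 2.1 / 171.35 = 0.01226
n = 0.09822 / 0.01226 = 8.01 ≈ 8 → Ba(OH)2·8H2O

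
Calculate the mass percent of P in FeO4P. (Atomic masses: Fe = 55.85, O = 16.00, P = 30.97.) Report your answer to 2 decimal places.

20.53%

Molar mass = 1(55.85) + 4(16.00) + 1(30.97) = 150.820 g/mol
Mass of P per mole = 1 × 30.97 = 30.970 g
% P = 30.970 / 150.820 × 100 = 20.53%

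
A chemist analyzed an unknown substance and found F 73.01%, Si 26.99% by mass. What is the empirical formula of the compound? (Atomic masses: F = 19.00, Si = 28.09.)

Assume 100 g: 73.01 g F, 26.99 g Si.
F: 73.01 g ÷ 19.00 g/mol = 3.843 mol
Si: 26.99 g ÷ 28.09 g/mol = 0.9608 mol
Ratios (÷ 0.9608): F 3.999, Si 1.000
≈ 4:1 → F4Si

F4Si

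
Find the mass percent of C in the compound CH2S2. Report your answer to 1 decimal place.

Molar mass = 1(12.01) + 2(1.008) + 2(32.07) = 78.166 g/mol
Mass of C per mole = 1 × 12.01 = 12.010 g
% C = 12.010 / 78.166 × 100 = 15.4%

15.4%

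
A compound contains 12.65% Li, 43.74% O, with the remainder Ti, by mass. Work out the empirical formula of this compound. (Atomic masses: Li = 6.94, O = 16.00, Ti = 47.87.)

Assume 100 g: 12.65 g Li, 43.74 g O, 43.61 g Ti.
Li: 12.65 g ÷ 6.94 g/mol = 1.823 mol
O: 43.74 g ÷ 16.00 g/mol = 2.734 mol
Ti: 43.61 g ÷ 47.87 g/mol = 0.911 mol
Divide by the smallest (0.911 mol Ti): Li 2.001, O 3.001, Ti 1.000
Ratio ≈ 2:3:1, so the empirical formula is Li2O3Ti

Li2O3Ti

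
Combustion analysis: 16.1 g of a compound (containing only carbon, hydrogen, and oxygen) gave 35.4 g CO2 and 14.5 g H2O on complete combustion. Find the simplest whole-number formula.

C8H16O3

mol C = 35.4 / 44.01 = 0.8044; mass C = 0.8044 × 12.01 = 9.660 g
mol H = 2 × (14.5 / 18.02) = 1.609; mass H = 1.609 × 1.008 = 1.622 g
mass O = 16.1 − (11.28) = 4.817 g → mol O = 0.3011
Ratios (÷ 0.3011): C 2.672, H 5.345, O 1.000
Scaling by 3: C 8.01, H 16.04, O 3.00 → C8H16O3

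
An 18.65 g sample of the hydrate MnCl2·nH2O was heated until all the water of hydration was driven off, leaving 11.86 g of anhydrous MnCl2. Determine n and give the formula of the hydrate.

MnCl2·4H2O

Mass of water lost = 18.65 − 11.86 = 6.79 g → 6.79 / 18.02 = 0.3768 mol H2O
Molar mass of MnCl2 = 125.84 g/mol → mol MnCl2 = 11.86 / 125.84 = 0.09425
n = 0.3768 / 0.09425 = 4.00 ≈ 4 → MnCl2·4H2O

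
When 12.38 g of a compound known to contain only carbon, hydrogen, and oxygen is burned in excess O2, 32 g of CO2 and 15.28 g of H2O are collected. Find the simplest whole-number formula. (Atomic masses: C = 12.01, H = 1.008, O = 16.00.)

C6H14O

mol C = 32 / 44.01 = 0.7271; mass C = 0.7271 × 12.01 = 8.733 g
mol H = 2 × (15.28 / 18.02) = 1.696; mass H = 1.696 × 1.008 = 1.709 g
mass O = 12.38 − (10.44) = 1.938 g → mol O = 0.1211
Smallest is O at 0.1211 mol; normalising gives C 6.003, H 14.001, O 1.000
Ratio ≈ 6:14:1, so the empirical formula is C6H14O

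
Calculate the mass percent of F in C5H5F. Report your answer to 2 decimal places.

Molar mass = 5(12.01) + 5(1.008) + 1(19.00) = 84.090 g/mol
Mass of F per mole = 1 × 19.00 = 19.000 g
% F = 19.000 / 84.090 × 100 = 22.59%

22.59%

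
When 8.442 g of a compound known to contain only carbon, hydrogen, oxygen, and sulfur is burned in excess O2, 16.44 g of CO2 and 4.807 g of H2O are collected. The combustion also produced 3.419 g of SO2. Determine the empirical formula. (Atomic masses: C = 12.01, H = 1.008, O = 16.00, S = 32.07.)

C7H10O2S

mol C = 16.44 / 44.01 = 0.3736; mass C = 0.3736 × 12.01 = 4.486 g
mol H = 2 × (4.807 / 18.02) = 0.5335; mass H = 0.5335 × 1.008 = 0.5378 g
mol S = 3.419 / 64.07 = 0.05336; mass S = 1.711 g
mass O = 8.442 − (6.736) = 1.706 g → mol O = 0.1067
Smallest is S at 0.05336 mol; normalising gives C 7.000, H 9.998, O 1.999, S 1.000
→ C7H10O2S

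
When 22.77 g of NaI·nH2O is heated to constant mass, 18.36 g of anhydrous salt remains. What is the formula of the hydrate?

NaI·2H2O

Mass of water lost = 22.77 − 18.36 = 4.41 g → 4.41 / 18.02 = 0.2447 mol H2O
Molar mass of NaI = 149.89 g/mol → mol NaI = 18.36 / 149.89 = 0.1225
n = 0.2447 / 0.1225 = 2.00 ≈ 2 → NaI·2H2O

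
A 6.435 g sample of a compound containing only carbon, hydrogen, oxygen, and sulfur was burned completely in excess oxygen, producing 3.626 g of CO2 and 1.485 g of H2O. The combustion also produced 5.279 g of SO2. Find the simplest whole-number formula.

mol C = 3.626 / 44.01 = 0.08239; mass C = 0.08239 × 12.01 = 0.9895 g
mol H = 2 × (1.485 / 18.02) = 0.1648; mass H = 0.1648 × 1.008 = 0.1661 g
mol S = 5.279 / 64.07 = 0.08239; mass S = 2.642 g
mass O = 6.435 − (3.798) = 2.637 g → mol O = 0.1648
Ratios (÷ 0.08239): C 1.000, H 2.000, O 2.000, S 1.000
Ratio ≈ 1:2:2:1, so the empirical formula is CH2O2S

CH2O2S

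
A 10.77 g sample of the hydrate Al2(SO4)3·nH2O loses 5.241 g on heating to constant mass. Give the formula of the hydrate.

Al2(SO4)3·18H2O

Mass of anhydrous Al2(SO4)3 = 10.77 − 5.241 = 5.529 g
mol H2O = 5.241 / 18.02 = 0.2908
Molar mass of Al2(SO4)3 = 342.17 g/mol → mol Al2(SO4)3 = 5.529 / 342.17 = 0.01616
n = 0.2908 / 0.01616 = 18.00 ≈ 18 → Al2(SO4)3·18H2O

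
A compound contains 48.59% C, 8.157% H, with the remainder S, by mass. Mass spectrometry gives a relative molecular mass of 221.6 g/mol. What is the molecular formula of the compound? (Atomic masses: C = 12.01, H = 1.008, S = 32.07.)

C9H18S3

Assume 100 g: 48.59 g C, 8.157 g H, 43.253 g S.
Moles — C: 48.59 / 12.01 = 4.046 mol; H: 8.157 / 1.008 = 8.092 mol; S: 43.253 / 32.07 = 1.349 mol
Smallest is S at 1.349 mol; normalising gives C 3.000, H 6.000, S 1.000
≈ 3:6:1 → C3H6S
Empirical-formula mass = 74.15 g/mol
n = 221.6 / 74.15 = 2.99 ≈ 3
Molecular formula = (C3H6S)×3 = C9H18S3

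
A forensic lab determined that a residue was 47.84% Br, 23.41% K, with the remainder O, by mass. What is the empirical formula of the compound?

BrKO3

Assume 100 g: 47.84 g Br, 23.41 g K, 28.75 g O.
Moles — Br: 47.84 / 79.90 = 0.5987 mol; K: 23.41 / 39.10 = 0.5987 mol; O: 28.75 / 16.00 = 1.797 mol
Smallest is K at 0.5987 mol; normalising gives Br 1.000, K 1.000, O 3.001
→ BrKO3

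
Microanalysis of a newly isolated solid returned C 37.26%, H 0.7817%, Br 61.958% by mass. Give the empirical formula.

C4HBr

Assume 100 g: 37.26 g C, 0.7817 g H, 61.958 g Br.
Moles — C: 37.26 / 12.01 = 3.102 mol; H: 0.7817 / 1.008 = 0.7755 mol; Br: 61.958 / 79.90 = 0.7754 mol
Ratios (÷ 0.7754): C 4.001, H 1.000, Br 1.000
→ C4HBr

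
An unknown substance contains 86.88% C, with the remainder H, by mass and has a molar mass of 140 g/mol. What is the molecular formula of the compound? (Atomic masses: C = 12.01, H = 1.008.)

C10H18

Assume 100 g: 86.88 g C, 13.12 g H.
Moles — C: 86.88 / 12.01 = 7.234 mol; H: 13.12 / 1.008 = 13.02 mol
Smallest is C at 7.234 mol; normalising gives C 1.000, H 1.799
×5: C 5.00, H 9.00 → C5H9
Empirical-formula mass = 69.12 g/mol
n = 140 / 69.12 = 2.03 ≈ 2
Molecular formula = (C5H9)×2 = C10H18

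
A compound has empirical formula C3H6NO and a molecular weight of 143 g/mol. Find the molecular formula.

C6H12N2O2

Empirical-formula mass = 72.09 g/mol
n = 143 / 72.09 = 1.98 ≈ 2
Molecular formula = (C3H6NO)2 = C6H12N2O2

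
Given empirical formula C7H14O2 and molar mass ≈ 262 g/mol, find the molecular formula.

Empirical-formula mass = 130.18 g/mol
n = 262 / 130.18 = 2.01 ≈ 2
Molecular formula = (C7H14O2)2 = C14H28O4

C14H28O4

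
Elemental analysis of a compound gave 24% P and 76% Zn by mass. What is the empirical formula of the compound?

P2Zn3

Assume 100 g: 24 g P, 76 g Zn.
Moles — P: 24 / 30.97 = 0.7749 mol; Zn: 76 / 65.38 = 1.162 mol
Smallest is P at 0.7749 mol; normalising gives P 1.000, Zn 1.500
Multiply by 2: P 2.00, Zn 3.00 → P2Zn3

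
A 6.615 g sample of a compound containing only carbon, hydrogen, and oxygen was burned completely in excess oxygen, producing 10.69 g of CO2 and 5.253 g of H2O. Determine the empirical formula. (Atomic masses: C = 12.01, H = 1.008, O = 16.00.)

mol C = 10.69 / 44.01 = 0.2429; mass C = 0.2429 × 12.01 = 2.917 g
mol H = 2 × (5.253 / 18.02) = 0.5830; mass H = 0.5830 × 1.008 = 0.5877 g
mass O = 6.615 − (3.505) = 3.110 g → mol O = 0.1944
Smallest is O at 0.1944 mol; normalising gives C 1.250, H 2.999, O 1.000
×4: C 5.00, H 12.00, O 4.00 → C5H12O4

C5H12O4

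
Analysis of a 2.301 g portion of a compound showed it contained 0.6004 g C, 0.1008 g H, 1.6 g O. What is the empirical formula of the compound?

CH2O2

C: 0.6004 g ÷ 12.01 g/mol = 0.04999 mol
H: 0.1008 g ÷ 1.008 g/mol = 0.1 mol
O: 1.6 g ÷ 16.00 g/mol = 0.1 mol
Divide by the smallest (0.04999 mol C): C 1.000, H 2.000, O 2.000
→ CH2O2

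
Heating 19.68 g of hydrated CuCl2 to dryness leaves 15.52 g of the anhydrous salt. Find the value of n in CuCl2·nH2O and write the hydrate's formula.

CuCl2·2H2O

Mass of water lost = 19.68 − 15.52 = 4.16 g → 4.16 / 18.02 = 0.2309 mol H2O
Molar mass of CuCl2 = 134.45 g/mol → mol CuCl2 = 15.52 / 134.45 = 0.1154
n = 0.2309 / 0.1154 = 2.00 ≈ 2 → CuCl2·2H2O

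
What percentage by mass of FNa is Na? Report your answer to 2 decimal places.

Molar mass = 1(19.00) + 1(22.99) = 41.990 g/mol
Mass of Na per mole = 1 × 22.99 = 22.990 g
% Na = 22.990 / 41.990 × 100 = 54.75%

54.75%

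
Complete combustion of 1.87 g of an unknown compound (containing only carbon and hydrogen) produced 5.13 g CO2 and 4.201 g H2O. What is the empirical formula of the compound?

CH4

mol C = 5.13 / 44.01 = 0.1166; mass C = 0.1166 × 12.01 = 1.400 g
mol H = 2 × (4.201 / 18.02) = 0.4663; mass H = 0.4663 × 1.008 = 0.4700 g
Ratios (÷ 0.1166): C 1.000, H 4.000
→ CH4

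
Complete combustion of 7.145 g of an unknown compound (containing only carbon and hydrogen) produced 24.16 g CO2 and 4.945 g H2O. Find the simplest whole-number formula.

mol C = 24.16 / 44.01 = 0.5490; mass C = 0.5490 × 12.01 = 6.593 g
mol H = 2 × (4.945 / 18.02) = 0.5488; mass H = 0.5488 × 1.008 = 0.5532 g
Divide by the smallest (0.5488 mol H): C 1.000, H 1.000
→ CH

CH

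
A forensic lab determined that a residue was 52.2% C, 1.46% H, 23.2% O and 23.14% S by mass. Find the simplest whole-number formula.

Assume 100 g: 52.2 g C, 1.46 g H, 23.2 g O, 23.14 g S.
n(C) = 52.2/12.01 = 4.346, n(H) = 1.46/1.008 = 1.448, n(O) = 23.2/16.00 = 1.45, n(S) = 23.14/32.07 = 0.7215
Smallest is S at 0.7215 mol; normalising gives C 6.024, H 2.007, O 2.010, S 1.000
≈ 6:2:2:1 → C6H2O2S

C6H2O2S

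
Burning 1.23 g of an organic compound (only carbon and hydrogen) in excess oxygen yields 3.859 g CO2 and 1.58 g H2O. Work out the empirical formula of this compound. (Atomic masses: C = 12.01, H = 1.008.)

mol C = 3.859 / 44.01 = 0.08768; mass C = 0.08768 × 12.01 = 1.053 g
mol H = 2 × (1.58 / 18.02) = 0.1754; mass H = 0.1754 × 1.008 = 0.1768 g
Ratios (÷ 0.08768): C 1.000, H 2.000
→ CH2

CH2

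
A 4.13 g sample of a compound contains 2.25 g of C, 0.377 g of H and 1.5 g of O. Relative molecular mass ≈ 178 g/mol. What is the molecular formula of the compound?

C8H16O4

C: 2.25 g ÷ 12.01 g/mol = 0.1873 mol
H: 0.377 g ÷ 1.008 g/mol = 0.374 mol
O: 1.5 g ÷ 16.00 g/mol = 0.09375 mol
Divide by the smallest (0.09375 mol O): C 1.998, H 3.989, O 1.000
≈ 2:4:1 → C2H4O
Empirical-formula mass = 44.05 g/mol
n = 178 / 44.05 = 4.04 ≈ 4
Molecular formula = (C2H4O)×4 = C8H16O4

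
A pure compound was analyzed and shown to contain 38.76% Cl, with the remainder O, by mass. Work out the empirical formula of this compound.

Assume 100 g: 38.76 g Cl, 61.24 g O.
Moles — Cl: 38.76 / 35.45 = 1.093 mol; O: 61.24 / 16.00 = 3.828 mol
Smallest is Cl at 1.093 mol; normalising gives Cl 1.000, O 3.501
Scaling by 2: Cl 2.00, O 7.00 → Cl2O7

Cl2O7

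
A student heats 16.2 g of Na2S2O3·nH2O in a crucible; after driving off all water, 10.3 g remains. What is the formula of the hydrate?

Mass of water lost = 16.2 − 10.3 = 5.9 g → 5.9 / 18.02 = 0.3274 mol H2O
Molar mass of Na2S2O3 = 158.12 g/mol → mol Na2S2O3 = 10.3 / 158.12 = 0.06514
n = 0.3274 / 0.06514 = 5.03 ≈ 5 → Na2S2O3·5H2O

Na2S2O3·5H2O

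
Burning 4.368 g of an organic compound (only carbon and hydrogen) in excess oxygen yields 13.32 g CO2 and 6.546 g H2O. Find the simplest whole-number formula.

mol C = 13.32 / 44.01 = 0.3027; mass C = 0.3027 × 12.01 = 3.635 g
mol H = 2 × (6.546 / 18.02) = 0.7265; mass H = 0.7265 × 1.008 = 0.7323 g
Smallest is C at 0.3027 mol; normalising gives C 1.000, H 2.400
Multiply by 5: C 5.00, H 12.00 → C5H12

C5H12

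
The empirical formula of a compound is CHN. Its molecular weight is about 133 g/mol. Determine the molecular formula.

Empirical-formula mass = 27.03 g/mol
n = 133 / 27.03 = 4.92 ≈ 5
Molecular formula = (CHN)5 = C5H5N5

C5H5N5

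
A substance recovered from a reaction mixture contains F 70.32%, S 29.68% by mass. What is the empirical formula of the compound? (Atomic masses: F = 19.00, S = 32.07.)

Assume 100 g: 70.32 g F, 29.68 g S.
n(F) = 70.32/19.00 = 3.701, n(S) = 29.68/32.07 = 0.9255
Divide by the smallest (0.9255 mol S): F 3.999, S 1.000
≈ 4:1 → F4S

F4S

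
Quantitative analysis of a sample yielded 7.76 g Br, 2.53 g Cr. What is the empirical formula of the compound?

n(Br) = 7.76/79.90 = 0.09712, n(Cr) = 2.53/52.00 = 0.04865
Smallest is Cr at 0.04865 mol; normalising gives Br 1.996, Cr 1.000
Ratio ≈ 2:1, so the empirical formula is Br2Cr

Br2Cr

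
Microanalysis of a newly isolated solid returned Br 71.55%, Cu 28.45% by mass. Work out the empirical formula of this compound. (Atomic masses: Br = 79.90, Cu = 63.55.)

Assume 100 g: 71.55 g Br, 28.45 g Cu.
n(Br) = 71.55/79.90 = 0.8955, n(Cu) = 28.45/63.55 = 0.4477
Ratios (÷ 0.4477): Br 2.000, Cu 1.000
≈ 2:1 → Br2Cu

Br2Cu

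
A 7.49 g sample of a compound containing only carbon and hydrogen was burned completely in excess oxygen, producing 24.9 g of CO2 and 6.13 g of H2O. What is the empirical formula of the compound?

mol C = 24.9 / 44.01 = 0.5658; mass C = 0.5658 × 12.01 = 6.795 g
mol H = 2 × (6.13 / 18.02) = 0.6804; mass H = 0.6804 × 1.008 = 0.6858 g
Smallest is C at 0.5658 mol; normalising gives C 1.000, H 1.203
×5: C 5.00, H 6.01 → C5H6

C5H6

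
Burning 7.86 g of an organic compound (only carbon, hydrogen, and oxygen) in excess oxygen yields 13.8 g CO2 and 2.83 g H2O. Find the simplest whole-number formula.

C4H4O3

mol C = 13.8 / 44.01 = 0.3136; mass C = 0.3136 × 12.01 = 3.766 g
mol H = 2 × (2.83 / 18.02) = 0.3141; mass H = 0.3141 × 1.008 = 0.3166 g
mass O = 7.86 − (4.083) = 3.777 g → mol O = 0.2361
Smallest is O at 0.2361 mol; normalising gives C 1.328, H 1.330, O 1.000
Multiply by 3: C 3.98, H 3.99, O 3.00 → C4H4O3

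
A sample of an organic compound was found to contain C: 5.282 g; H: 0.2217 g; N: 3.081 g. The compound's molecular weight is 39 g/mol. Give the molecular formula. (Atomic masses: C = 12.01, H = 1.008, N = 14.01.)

C2HN

C: 5.282 g ÷ 12.01 g/mol = 0.4398 mol
H: 0.2217 g ÷ 1.008 g/mol = 0.2199 mol
N: 3.081 g ÷ 14.01 g/mol = 0.2199 mol
Ratios (÷ 0.2199): C 2.000, H 1.000, N 1.000
≈ 2:1:1 → C2HN
Empirical-formula mass = 39.04 g/mol
n = 39 / 39.04 = 1.00 ≈ 1
Molecular formula = empirical formula = C2HN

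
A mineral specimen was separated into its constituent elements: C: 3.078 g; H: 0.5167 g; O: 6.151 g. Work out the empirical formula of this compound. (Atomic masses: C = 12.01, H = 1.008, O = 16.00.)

C2H4O3

Moles — C: 3.078 / 12.01 = 0.2563 mol; H: 0.5167 / 1.008 = 0.5126 mol; O: 6.151 / 16.00 = 0.3844 mol
Smallest is C at 0.2563 mol; normalising gives C 1.000, H 2.000, O 1.500
Scaling by 2: C 2.00, H 4.00, O 3.00 → C2H4O3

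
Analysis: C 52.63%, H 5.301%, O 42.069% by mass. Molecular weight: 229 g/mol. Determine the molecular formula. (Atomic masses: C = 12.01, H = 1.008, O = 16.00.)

C10H12O6

Assume 100 g: 52.63 g C, 5.301 g H, 42.069 g O.
C: 52.63 g ÷ 12.01 g/mol = 4.382 mol
H: 5.301 g ÷ 1.008 g/mol = 5.259 mol
O: 42.069 g ÷ 16.00 g/mol = 2.629 mol
Smallest is O at 2.629 mol; normalising gives C 1.667, H 2.000, O 1.000
Multiply by 3: C 5.00, H 6.00, O 3.00 → C5H6O3
Empirical-formula mass = 114.10 g/mol
n = 229 / 114.10 = 2.01 ≈ 2
Molecular formula = (C5H6O3)×2 = C10H12O6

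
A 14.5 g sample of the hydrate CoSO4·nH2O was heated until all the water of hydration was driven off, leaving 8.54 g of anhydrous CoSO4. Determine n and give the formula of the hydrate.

CoSO4·6H2O

Mass of water lost = 14.5 − 8.54 = 5.96 g → 5.96 / 18.02 = 0.3307 mol H2O
Molar mass of CoSO4 = 155.00 g/mol → mol CoSO4 = 8.54 / 155.00 = 0.0551
n = 0.3307 / 0.0551 = 6.00 ≈ 6 → CoSO4·6H2O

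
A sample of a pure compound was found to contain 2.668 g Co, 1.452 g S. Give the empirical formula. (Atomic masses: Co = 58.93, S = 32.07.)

Moles — Co: 2.668 / 58.93 = 0.04527 mol; S: 1.452 / 32.07 = 0.04528 mol
Ratios (÷ 0.04527): Co 1.000, S 1.000
Ratio ≈ 1:1, so the empirical formula is CoS

CoS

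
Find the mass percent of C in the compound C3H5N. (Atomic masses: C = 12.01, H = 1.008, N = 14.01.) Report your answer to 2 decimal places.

65.41%

Molar mass = 3(12.01) + 5(1.008) + 1(14.01) = 55.080 g/mol
Mass of C per mole = 3 × 12.01 = 36.030 g
% C = 36.030 / 55.080 × 100 = 65.41%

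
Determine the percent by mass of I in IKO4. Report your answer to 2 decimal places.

Molar mass = 1(126.90) + 1(39.10) + 4(16.00) = 230.000 g/mol
Mass of I per mole = 1 × 126.90 = 126.900 g
% I = 126.900 / 230.000 × 100 = 55.17%

55.17%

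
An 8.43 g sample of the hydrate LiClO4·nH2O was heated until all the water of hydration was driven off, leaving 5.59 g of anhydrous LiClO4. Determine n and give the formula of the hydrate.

LiClO4·3H2O

Mass of water lost = 8.43 − 5.59 = 2.84 g → 2.84 / 18.02 = 0.1576 mol H2O
Molar mass of LiClO4 = 106.39 g/mol → mol LiClO4 = 5.59 / 106.39 = 0.05254
n = 0.1576 / 0.05254 = 3.00 ≈ 3 → LiClO4·3H2O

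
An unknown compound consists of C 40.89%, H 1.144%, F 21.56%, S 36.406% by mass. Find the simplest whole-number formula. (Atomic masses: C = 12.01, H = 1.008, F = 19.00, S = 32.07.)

C3HFS

Assume 100 g: 40.89 g C, 1.144 g H, 21.56 g F, 36.406 g S.
Moles — C: 40.89 / 12.01 = 3.405 mol; H: 1.144 / 1.008 = 1.135 mol; F: 21.56 / 19.00 = 1.135 mol; S: 36.406 / 32.07 = 1.135 mol
Smallest is F at 1.135 mol; normalising gives C 3.000, H 1.000, F 1.000, S 1.000
≈ 3:1:1:1 → C3HFS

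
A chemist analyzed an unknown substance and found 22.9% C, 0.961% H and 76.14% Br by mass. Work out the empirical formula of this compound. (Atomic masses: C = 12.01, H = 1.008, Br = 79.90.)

Assume 100 g: 22.9 g C, 0.961 g H, 76.14 g Br.
C: 22.9 g ÷ 12.01 g/mol = 1.907 mol
H: 0.961 g ÷ 1.008 g/mol = 0.9534 mol
Br: 76.14 g ÷ 79.90 g/mol = 0.9529 mol
Divide by the smallest (0.9529 mol Br): C 2.001, H 1.000, Br 1.000
≈ 2:1:1 → C2HBr

C2HBr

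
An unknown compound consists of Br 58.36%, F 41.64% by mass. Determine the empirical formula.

BrF3

Assume 100 g: 58.36 g Br, 41.64 g F.
n(Br) = 58.36/79.90 = 0.7304, n(F) = 41.64/19.00 = 2.192
Smallest is Br at 0.7304 mol; normalising gives Br 1.000, F 3.000
Ratio ≈ 1:3, so the empirical formula is BrF3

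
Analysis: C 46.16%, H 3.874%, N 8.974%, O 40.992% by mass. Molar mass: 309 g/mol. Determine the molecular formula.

C12H12N2O8

Assume 100 g: 46.16 g C, 3.874 g H, 8.974 g N, 40.992 g O.
Moles — C: 46.16 / 12.01 = 3.843 mol; H: 3.874 / 1.008 = 3.843 mol; N: 8.974 / 14.01 = 0.6405 mol; O: 40.992 / 16.00 = 2.562 mol
Ratios (÷ 0.6405): C 6.000, H 6.000, N 1.000, O 4.000
≈ 6:6:1:4 → C6H6NO4
Empirical-formula mass = 156.12 g/mol
n = 309 / 156.12 = 1.98 ≈ 2
Molecular formula = (C6H6NO4)×2 = C12H12N2O8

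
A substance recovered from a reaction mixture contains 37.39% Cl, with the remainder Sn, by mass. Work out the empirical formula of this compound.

Cl2Sn

Assume 100 g: 37.39 g Cl, 62.61 g Sn.
Cl: 37.39 g ÷ 35.45 g/mol = 1.055 mol
Sn: 62.61 g ÷ 118.71 g/mol = 0.5274 mol
Divide by the smallest (0.5274 mol Sn): Cl 2.000, Sn 1.000
Ratio ≈ 2:1, so the empirical formula is Cl2Sn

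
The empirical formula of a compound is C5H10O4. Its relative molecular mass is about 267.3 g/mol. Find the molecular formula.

C10H20O8

Empirical-formula mass = 134.13 g/mol
n = 267.3 / 134.13 = 1.99 ≈ 2
Molecular formula = (C5H10O4)2 = C10H20O8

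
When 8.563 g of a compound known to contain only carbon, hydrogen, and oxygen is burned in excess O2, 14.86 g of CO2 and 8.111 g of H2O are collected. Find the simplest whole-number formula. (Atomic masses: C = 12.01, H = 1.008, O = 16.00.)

C3H8O2

mol C = 14.86 / 44.01 = 0.3377; mass C = 0.3377 × 12.01 = 4.055 g
mol H = 2 × (8.111 / 18.02) = 0.9002; mass H = 0.9002 × 1.008 = 0.9074 g
mass O = 8.563 − (4.963) = 3.600 g → mol O = 0.2250
Ratios (÷ 0.225): C 1.501, H 4.001, O 1.000
×2: C 3.00, H 8.00, O 2.00 → C3H8O2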